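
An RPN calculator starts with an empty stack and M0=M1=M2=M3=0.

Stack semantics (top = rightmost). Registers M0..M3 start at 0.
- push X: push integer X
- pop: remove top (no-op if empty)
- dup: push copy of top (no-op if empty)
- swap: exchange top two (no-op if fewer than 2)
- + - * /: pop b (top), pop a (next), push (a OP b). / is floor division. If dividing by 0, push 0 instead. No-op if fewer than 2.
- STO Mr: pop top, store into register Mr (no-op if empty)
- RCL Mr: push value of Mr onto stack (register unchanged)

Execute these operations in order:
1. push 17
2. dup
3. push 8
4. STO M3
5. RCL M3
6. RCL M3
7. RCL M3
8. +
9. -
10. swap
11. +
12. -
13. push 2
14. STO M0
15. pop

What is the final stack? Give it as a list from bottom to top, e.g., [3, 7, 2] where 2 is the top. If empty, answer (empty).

Answer: (empty)

Derivation:
After op 1 (push 17): stack=[17] mem=[0,0,0,0]
After op 2 (dup): stack=[17,17] mem=[0,0,0,0]
After op 3 (push 8): stack=[17,17,8] mem=[0,0,0,0]
After op 4 (STO M3): stack=[17,17] mem=[0,0,0,8]
After op 5 (RCL M3): stack=[17,17,8] mem=[0,0,0,8]
After op 6 (RCL M3): stack=[17,17,8,8] mem=[0,0,0,8]
After op 7 (RCL M3): stack=[17,17,8,8,8] mem=[0,0,0,8]
After op 8 (+): stack=[17,17,8,16] mem=[0,0,0,8]
After op 9 (-): stack=[17,17,-8] mem=[0,0,0,8]
After op 10 (swap): stack=[17,-8,17] mem=[0,0,0,8]
After op 11 (+): stack=[17,9] mem=[0,0,0,8]
After op 12 (-): stack=[8] mem=[0,0,0,8]
After op 13 (push 2): stack=[8,2] mem=[0,0,0,8]
After op 14 (STO M0): stack=[8] mem=[2,0,0,8]
After op 15 (pop): stack=[empty] mem=[2,0,0,8]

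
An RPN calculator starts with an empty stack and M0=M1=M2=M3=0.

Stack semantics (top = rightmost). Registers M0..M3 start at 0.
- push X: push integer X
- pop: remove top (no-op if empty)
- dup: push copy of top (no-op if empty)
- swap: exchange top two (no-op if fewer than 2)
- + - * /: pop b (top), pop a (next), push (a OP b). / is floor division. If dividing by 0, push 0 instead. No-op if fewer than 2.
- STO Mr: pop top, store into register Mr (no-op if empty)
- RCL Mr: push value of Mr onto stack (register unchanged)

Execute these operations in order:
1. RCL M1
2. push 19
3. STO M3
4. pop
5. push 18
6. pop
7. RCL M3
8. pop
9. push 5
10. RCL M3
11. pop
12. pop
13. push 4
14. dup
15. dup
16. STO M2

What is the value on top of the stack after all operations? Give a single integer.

After op 1 (RCL M1): stack=[0] mem=[0,0,0,0]
After op 2 (push 19): stack=[0,19] mem=[0,0,0,0]
After op 3 (STO M3): stack=[0] mem=[0,0,0,19]
After op 4 (pop): stack=[empty] mem=[0,0,0,19]
After op 5 (push 18): stack=[18] mem=[0,0,0,19]
After op 6 (pop): stack=[empty] mem=[0,0,0,19]
After op 7 (RCL M3): stack=[19] mem=[0,0,0,19]
After op 8 (pop): stack=[empty] mem=[0,0,0,19]
After op 9 (push 5): stack=[5] mem=[0,0,0,19]
After op 10 (RCL M3): stack=[5,19] mem=[0,0,0,19]
After op 11 (pop): stack=[5] mem=[0,0,0,19]
After op 12 (pop): stack=[empty] mem=[0,0,0,19]
After op 13 (push 4): stack=[4] mem=[0,0,0,19]
After op 14 (dup): stack=[4,4] mem=[0,0,0,19]
After op 15 (dup): stack=[4,4,4] mem=[0,0,0,19]
After op 16 (STO M2): stack=[4,4] mem=[0,0,4,19]

Answer: 4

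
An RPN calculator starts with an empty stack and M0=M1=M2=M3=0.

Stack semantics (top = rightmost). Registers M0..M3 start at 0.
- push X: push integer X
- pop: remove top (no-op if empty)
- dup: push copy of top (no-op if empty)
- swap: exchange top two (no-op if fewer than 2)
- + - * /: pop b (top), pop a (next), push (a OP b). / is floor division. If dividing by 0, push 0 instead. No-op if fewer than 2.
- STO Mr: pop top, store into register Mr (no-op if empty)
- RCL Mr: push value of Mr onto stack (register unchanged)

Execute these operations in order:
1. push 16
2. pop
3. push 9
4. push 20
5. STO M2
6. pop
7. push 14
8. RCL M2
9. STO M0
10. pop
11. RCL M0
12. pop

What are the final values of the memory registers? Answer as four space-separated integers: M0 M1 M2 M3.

Answer: 20 0 20 0

Derivation:
After op 1 (push 16): stack=[16] mem=[0,0,0,0]
After op 2 (pop): stack=[empty] mem=[0,0,0,0]
After op 3 (push 9): stack=[9] mem=[0,0,0,0]
After op 4 (push 20): stack=[9,20] mem=[0,0,0,0]
After op 5 (STO M2): stack=[9] mem=[0,0,20,0]
After op 6 (pop): stack=[empty] mem=[0,0,20,0]
After op 7 (push 14): stack=[14] mem=[0,0,20,0]
After op 8 (RCL M2): stack=[14,20] mem=[0,0,20,0]
After op 9 (STO M0): stack=[14] mem=[20,0,20,0]
After op 10 (pop): stack=[empty] mem=[20,0,20,0]
After op 11 (RCL M0): stack=[20] mem=[20,0,20,0]
After op 12 (pop): stack=[empty] mem=[20,0,20,0]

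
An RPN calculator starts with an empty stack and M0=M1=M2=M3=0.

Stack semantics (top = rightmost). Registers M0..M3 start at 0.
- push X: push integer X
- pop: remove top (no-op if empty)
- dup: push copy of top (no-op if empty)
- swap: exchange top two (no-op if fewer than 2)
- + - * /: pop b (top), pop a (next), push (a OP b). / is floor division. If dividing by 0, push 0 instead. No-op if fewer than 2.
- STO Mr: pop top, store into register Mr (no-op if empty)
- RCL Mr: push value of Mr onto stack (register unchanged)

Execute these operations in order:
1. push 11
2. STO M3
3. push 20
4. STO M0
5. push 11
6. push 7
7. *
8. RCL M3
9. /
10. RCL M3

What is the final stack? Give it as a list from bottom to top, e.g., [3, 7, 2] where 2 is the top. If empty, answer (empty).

After op 1 (push 11): stack=[11] mem=[0,0,0,0]
After op 2 (STO M3): stack=[empty] mem=[0,0,0,11]
After op 3 (push 20): stack=[20] mem=[0,0,0,11]
After op 4 (STO M0): stack=[empty] mem=[20,0,0,11]
After op 5 (push 11): stack=[11] mem=[20,0,0,11]
After op 6 (push 7): stack=[11,7] mem=[20,0,0,11]
After op 7 (*): stack=[77] mem=[20,0,0,11]
After op 8 (RCL M3): stack=[77,11] mem=[20,0,0,11]
After op 9 (/): stack=[7] mem=[20,0,0,11]
After op 10 (RCL M3): stack=[7,11] mem=[20,0,0,11]

Answer: [7, 11]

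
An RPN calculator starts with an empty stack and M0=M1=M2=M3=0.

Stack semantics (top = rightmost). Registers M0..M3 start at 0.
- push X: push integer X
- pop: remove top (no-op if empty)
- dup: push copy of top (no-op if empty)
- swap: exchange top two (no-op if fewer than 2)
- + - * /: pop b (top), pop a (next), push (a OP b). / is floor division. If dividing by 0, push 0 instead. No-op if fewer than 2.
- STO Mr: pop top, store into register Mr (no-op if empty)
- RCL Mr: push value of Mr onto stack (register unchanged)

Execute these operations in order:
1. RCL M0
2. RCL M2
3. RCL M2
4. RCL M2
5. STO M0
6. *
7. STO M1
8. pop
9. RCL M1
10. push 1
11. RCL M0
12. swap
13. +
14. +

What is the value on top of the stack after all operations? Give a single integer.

Answer: 1

Derivation:
After op 1 (RCL M0): stack=[0] mem=[0,0,0,0]
After op 2 (RCL M2): stack=[0,0] mem=[0,0,0,0]
After op 3 (RCL M2): stack=[0,0,0] mem=[0,0,0,0]
After op 4 (RCL M2): stack=[0,0,0,0] mem=[0,0,0,0]
After op 5 (STO M0): stack=[0,0,0] mem=[0,0,0,0]
After op 6 (*): stack=[0,0] mem=[0,0,0,0]
After op 7 (STO M1): stack=[0] mem=[0,0,0,0]
After op 8 (pop): stack=[empty] mem=[0,0,0,0]
After op 9 (RCL M1): stack=[0] mem=[0,0,0,0]
After op 10 (push 1): stack=[0,1] mem=[0,0,0,0]
After op 11 (RCL M0): stack=[0,1,0] mem=[0,0,0,0]
After op 12 (swap): stack=[0,0,1] mem=[0,0,0,0]
After op 13 (+): stack=[0,1] mem=[0,0,0,0]
After op 14 (+): stack=[1] mem=[0,0,0,0]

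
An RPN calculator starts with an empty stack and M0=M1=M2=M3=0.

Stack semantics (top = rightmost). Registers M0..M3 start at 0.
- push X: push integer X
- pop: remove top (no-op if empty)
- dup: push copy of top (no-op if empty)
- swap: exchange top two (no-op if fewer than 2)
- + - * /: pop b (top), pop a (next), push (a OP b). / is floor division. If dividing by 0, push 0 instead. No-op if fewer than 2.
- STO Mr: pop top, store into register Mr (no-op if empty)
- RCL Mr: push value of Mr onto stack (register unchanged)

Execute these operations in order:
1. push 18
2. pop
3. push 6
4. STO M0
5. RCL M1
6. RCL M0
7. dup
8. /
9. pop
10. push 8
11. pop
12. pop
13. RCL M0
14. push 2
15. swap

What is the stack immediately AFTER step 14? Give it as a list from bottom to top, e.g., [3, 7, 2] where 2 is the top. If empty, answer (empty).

After op 1 (push 18): stack=[18] mem=[0,0,0,0]
After op 2 (pop): stack=[empty] mem=[0,0,0,0]
After op 3 (push 6): stack=[6] mem=[0,0,0,0]
After op 4 (STO M0): stack=[empty] mem=[6,0,0,0]
After op 5 (RCL M1): stack=[0] mem=[6,0,0,0]
After op 6 (RCL M0): stack=[0,6] mem=[6,0,0,0]
After op 7 (dup): stack=[0,6,6] mem=[6,0,0,0]
After op 8 (/): stack=[0,1] mem=[6,0,0,0]
After op 9 (pop): stack=[0] mem=[6,0,0,0]
After op 10 (push 8): stack=[0,8] mem=[6,0,0,0]
After op 11 (pop): stack=[0] mem=[6,0,0,0]
After op 12 (pop): stack=[empty] mem=[6,0,0,0]
After op 13 (RCL M0): stack=[6] mem=[6,0,0,0]
After op 14 (push 2): stack=[6,2] mem=[6,0,0,0]

[6, 2]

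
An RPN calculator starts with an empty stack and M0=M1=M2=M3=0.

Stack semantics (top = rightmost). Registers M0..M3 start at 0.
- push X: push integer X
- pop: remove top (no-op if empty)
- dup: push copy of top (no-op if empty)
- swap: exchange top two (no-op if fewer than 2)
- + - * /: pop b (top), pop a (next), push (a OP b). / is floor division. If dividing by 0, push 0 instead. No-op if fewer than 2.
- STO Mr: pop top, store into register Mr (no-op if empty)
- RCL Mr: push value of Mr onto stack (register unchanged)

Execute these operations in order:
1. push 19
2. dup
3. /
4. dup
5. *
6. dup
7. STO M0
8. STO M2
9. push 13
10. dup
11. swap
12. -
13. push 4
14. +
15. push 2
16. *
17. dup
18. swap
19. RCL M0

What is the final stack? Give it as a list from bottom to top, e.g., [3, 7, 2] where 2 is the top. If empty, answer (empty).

Answer: [8, 8, 1]

Derivation:
After op 1 (push 19): stack=[19] mem=[0,0,0,0]
After op 2 (dup): stack=[19,19] mem=[0,0,0,0]
After op 3 (/): stack=[1] mem=[0,0,0,0]
After op 4 (dup): stack=[1,1] mem=[0,0,0,0]
After op 5 (*): stack=[1] mem=[0,0,0,0]
After op 6 (dup): stack=[1,1] mem=[0,0,0,0]
After op 7 (STO M0): stack=[1] mem=[1,0,0,0]
After op 8 (STO M2): stack=[empty] mem=[1,0,1,0]
After op 9 (push 13): stack=[13] mem=[1,0,1,0]
After op 10 (dup): stack=[13,13] mem=[1,0,1,0]
After op 11 (swap): stack=[13,13] mem=[1,0,1,0]
After op 12 (-): stack=[0] mem=[1,0,1,0]
After op 13 (push 4): stack=[0,4] mem=[1,0,1,0]
After op 14 (+): stack=[4] mem=[1,0,1,0]
After op 15 (push 2): stack=[4,2] mem=[1,0,1,0]
After op 16 (*): stack=[8] mem=[1,0,1,0]
After op 17 (dup): stack=[8,8] mem=[1,0,1,0]
After op 18 (swap): stack=[8,8] mem=[1,0,1,0]
After op 19 (RCL M0): stack=[8,8,1] mem=[1,0,1,0]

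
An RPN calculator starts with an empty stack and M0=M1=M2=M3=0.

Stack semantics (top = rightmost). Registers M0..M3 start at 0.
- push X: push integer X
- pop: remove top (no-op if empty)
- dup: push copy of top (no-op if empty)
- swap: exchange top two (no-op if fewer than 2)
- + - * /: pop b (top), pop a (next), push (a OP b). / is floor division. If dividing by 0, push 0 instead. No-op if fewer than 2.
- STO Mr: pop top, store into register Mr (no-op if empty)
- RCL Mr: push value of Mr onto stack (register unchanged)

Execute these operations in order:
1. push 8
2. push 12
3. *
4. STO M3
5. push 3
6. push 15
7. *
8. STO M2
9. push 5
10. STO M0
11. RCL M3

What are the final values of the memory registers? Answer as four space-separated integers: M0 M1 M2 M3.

Answer: 5 0 45 96

Derivation:
After op 1 (push 8): stack=[8] mem=[0,0,0,0]
After op 2 (push 12): stack=[8,12] mem=[0,0,0,0]
After op 3 (*): stack=[96] mem=[0,0,0,0]
After op 4 (STO M3): stack=[empty] mem=[0,0,0,96]
After op 5 (push 3): stack=[3] mem=[0,0,0,96]
After op 6 (push 15): stack=[3,15] mem=[0,0,0,96]
After op 7 (*): stack=[45] mem=[0,0,0,96]
After op 8 (STO M2): stack=[empty] mem=[0,0,45,96]
After op 9 (push 5): stack=[5] mem=[0,0,45,96]
After op 10 (STO M0): stack=[empty] mem=[5,0,45,96]
After op 11 (RCL M3): stack=[96] mem=[5,0,45,96]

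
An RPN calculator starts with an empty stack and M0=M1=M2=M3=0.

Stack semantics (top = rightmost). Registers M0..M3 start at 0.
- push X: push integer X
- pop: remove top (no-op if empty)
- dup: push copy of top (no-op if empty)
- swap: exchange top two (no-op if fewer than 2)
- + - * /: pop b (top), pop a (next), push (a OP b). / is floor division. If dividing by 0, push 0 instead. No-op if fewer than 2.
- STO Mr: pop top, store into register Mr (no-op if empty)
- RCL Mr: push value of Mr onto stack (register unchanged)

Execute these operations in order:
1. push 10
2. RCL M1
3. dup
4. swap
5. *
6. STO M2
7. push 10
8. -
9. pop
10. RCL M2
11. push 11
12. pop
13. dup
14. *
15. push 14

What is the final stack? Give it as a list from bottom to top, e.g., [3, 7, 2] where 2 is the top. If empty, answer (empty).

After op 1 (push 10): stack=[10] mem=[0,0,0,0]
After op 2 (RCL M1): stack=[10,0] mem=[0,0,0,0]
After op 3 (dup): stack=[10,0,0] mem=[0,0,0,0]
After op 4 (swap): stack=[10,0,0] mem=[0,0,0,0]
After op 5 (*): stack=[10,0] mem=[0,0,0,0]
After op 6 (STO M2): stack=[10] mem=[0,0,0,0]
After op 7 (push 10): stack=[10,10] mem=[0,0,0,0]
After op 8 (-): stack=[0] mem=[0,0,0,0]
After op 9 (pop): stack=[empty] mem=[0,0,0,0]
After op 10 (RCL M2): stack=[0] mem=[0,0,0,0]
After op 11 (push 11): stack=[0,11] mem=[0,0,0,0]
After op 12 (pop): stack=[0] mem=[0,0,0,0]
After op 13 (dup): stack=[0,0] mem=[0,0,0,0]
After op 14 (*): stack=[0] mem=[0,0,0,0]
After op 15 (push 14): stack=[0,14] mem=[0,0,0,0]

Answer: [0, 14]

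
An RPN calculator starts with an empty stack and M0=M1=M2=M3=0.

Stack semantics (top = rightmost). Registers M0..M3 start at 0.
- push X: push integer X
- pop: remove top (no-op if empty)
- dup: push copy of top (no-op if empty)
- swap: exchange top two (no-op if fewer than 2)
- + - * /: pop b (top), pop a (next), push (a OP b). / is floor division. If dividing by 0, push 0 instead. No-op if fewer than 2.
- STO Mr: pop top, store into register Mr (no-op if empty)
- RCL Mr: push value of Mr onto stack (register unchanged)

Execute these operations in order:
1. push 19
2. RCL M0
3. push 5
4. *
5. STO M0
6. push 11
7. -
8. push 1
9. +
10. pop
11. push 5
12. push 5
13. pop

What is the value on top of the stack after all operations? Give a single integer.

Answer: 5

Derivation:
After op 1 (push 19): stack=[19] mem=[0,0,0,0]
After op 2 (RCL M0): stack=[19,0] mem=[0,0,0,0]
After op 3 (push 5): stack=[19,0,5] mem=[0,0,0,0]
After op 4 (*): stack=[19,0] mem=[0,0,0,0]
After op 5 (STO M0): stack=[19] mem=[0,0,0,0]
After op 6 (push 11): stack=[19,11] mem=[0,0,0,0]
After op 7 (-): stack=[8] mem=[0,0,0,0]
After op 8 (push 1): stack=[8,1] mem=[0,0,0,0]
After op 9 (+): stack=[9] mem=[0,0,0,0]
After op 10 (pop): stack=[empty] mem=[0,0,0,0]
After op 11 (push 5): stack=[5] mem=[0,0,0,0]
After op 12 (push 5): stack=[5,5] mem=[0,0,0,0]
After op 13 (pop): stack=[5] mem=[0,0,0,0]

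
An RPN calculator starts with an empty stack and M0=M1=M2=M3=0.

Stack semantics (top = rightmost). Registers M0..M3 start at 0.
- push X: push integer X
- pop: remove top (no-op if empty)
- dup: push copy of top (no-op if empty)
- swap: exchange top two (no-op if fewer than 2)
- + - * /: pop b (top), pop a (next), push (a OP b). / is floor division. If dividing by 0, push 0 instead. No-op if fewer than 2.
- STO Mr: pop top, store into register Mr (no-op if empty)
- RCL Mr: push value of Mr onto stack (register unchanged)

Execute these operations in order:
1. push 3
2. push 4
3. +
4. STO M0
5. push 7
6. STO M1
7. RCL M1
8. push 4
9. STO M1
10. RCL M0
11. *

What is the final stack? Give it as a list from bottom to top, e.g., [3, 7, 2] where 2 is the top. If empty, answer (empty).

After op 1 (push 3): stack=[3] mem=[0,0,0,0]
After op 2 (push 4): stack=[3,4] mem=[0,0,0,0]
After op 3 (+): stack=[7] mem=[0,0,0,0]
After op 4 (STO M0): stack=[empty] mem=[7,0,0,0]
After op 5 (push 7): stack=[7] mem=[7,0,0,0]
After op 6 (STO M1): stack=[empty] mem=[7,7,0,0]
After op 7 (RCL M1): stack=[7] mem=[7,7,0,0]
After op 8 (push 4): stack=[7,4] mem=[7,7,0,0]
After op 9 (STO M1): stack=[7] mem=[7,4,0,0]
After op 10 (RCL M0): stack=[7,7] mem=[7,4,0,0]
After op 11 (*): stack=[49] mem=[7,4,0,0]

Answer: [49]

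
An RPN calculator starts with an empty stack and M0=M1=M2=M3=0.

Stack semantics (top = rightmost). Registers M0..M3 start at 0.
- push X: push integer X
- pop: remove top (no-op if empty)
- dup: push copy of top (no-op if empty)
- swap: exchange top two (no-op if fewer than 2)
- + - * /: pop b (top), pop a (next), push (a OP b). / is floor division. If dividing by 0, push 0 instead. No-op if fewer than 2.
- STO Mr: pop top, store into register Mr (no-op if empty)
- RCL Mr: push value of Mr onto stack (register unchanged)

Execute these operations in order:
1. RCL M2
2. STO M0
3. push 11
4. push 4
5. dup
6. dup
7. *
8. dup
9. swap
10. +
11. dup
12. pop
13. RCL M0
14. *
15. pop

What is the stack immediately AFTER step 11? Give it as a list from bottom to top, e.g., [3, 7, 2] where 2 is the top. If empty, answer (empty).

After op 1 (RCL M2): stack=[0] mem=[0,0,0,0]
After op 2 (STO M0): stack=[empty] mem=[0,0,0,0]
After op 3 (push 11): stack=[11] mem=[0,0,0,0]
After op 4 (push 4): stack=[11,4] mem=[0,0,0,0]
After op 5 (dup): stack=[11,4,4] mem=[0,0,0,0]
After op 6 (dup): stack=[11,4,4,4] mem=[0,0,0,0]
After op 7 (*): stack=[11,4,16] mem=[0,0,0,0]
After op 8 (dup): stack=[11,4,16,16] mem=[0,0,0,0]
After op 9 (swap): stack=[11,4,16,16] mem=[0,0,0,0]
After op 10 (+): stack=[11,4,32] mem=[0,0,0,0]
After op 11 (dup): stack=[11,4,32,32] mem=[0,0,0,0]

[11, 4, 32, 32]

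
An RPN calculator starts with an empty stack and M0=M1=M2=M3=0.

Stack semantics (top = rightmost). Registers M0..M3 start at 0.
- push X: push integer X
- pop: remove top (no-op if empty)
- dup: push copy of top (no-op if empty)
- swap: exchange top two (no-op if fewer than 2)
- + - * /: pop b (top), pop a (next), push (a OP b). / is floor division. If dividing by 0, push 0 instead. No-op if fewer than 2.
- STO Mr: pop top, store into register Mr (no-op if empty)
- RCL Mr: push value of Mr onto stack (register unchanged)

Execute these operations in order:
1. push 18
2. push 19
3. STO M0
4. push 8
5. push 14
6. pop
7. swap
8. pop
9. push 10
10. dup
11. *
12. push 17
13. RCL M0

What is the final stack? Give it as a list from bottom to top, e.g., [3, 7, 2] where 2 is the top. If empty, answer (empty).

After op 1 (push 18): stack=[18] mem=[0,0,0,0]
After op 2 (push 19): stack=[18,19] mem=[0,0,0,0]
After op 3 (STO M0): stack=[18] mem=[19,0,0,0]
After op 4 (push 8): stack=[18,8] mem=[19,0,0,0]
After op 5 (push 14): stack=[18,8,14] mem=[19,0,0,0]
After op 6 (pop): stack=[18,8] mem=[19,0,0,0]
After op 7 (swap): stack=[8,18] mem=[19,0,0,0]
After op 8 (pop): stack=[8] mem=[19,0,0,0]
After op 9 (push 10): stack=[8,10] mem=[19,0,0,0]
After op 10 (dup): stack=[8,10,10] mem=[19,0,0,0]
After op 11 (*): stack=[8,100] mem=[19,0,0,0]
After op 12 (push 17): stack=[8,100,17] mem=[19,0,0,0]
After op 13 (RCL M0): stack=[8,100,17,19] mem=[19,0,0,0]

Answer: [8, 100, 17, 19]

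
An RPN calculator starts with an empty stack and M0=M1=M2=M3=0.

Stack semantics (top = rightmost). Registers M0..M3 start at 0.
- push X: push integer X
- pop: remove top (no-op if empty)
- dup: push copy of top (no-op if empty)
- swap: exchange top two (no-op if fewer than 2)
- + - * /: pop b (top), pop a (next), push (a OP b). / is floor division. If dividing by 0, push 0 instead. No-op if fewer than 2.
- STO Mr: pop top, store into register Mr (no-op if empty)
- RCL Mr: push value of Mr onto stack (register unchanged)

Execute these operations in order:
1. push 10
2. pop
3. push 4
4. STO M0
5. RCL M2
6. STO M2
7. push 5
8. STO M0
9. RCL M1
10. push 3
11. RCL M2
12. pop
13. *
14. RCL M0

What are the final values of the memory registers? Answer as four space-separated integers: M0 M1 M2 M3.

After op 1 (push 10): stack=[10] mem=[0,0,0,0]
After op 2 (pop): stack=[empty] mem=[0,0,0,0]
After op 3 (push 4): stack=[4] mem=[0,0,0,0]
After op 4 (STO M0): stack=[empty] mem=[4,0,0,0]
After op 5 (RCL M2): stack=[0] mem=[4,0,0,0]
After op 6 (STO M2): stack=[empty] mem=[4,0,0,0]
After op 7 (push 5): stack=[5] mem=[4,0,0,0]
After op 8 (STO M0): stack=[empty] mem=[5,0,0,0]
After op 9 (RCL M1): stack=[0] mem=[5,0,0,0]
After op 10 (push 3): stack=[0,3] mem=[5,0,0,0]
After op 11 (RCL M2): stack=[0,3,0] mem=[5,0,0,0]
After op 12 (pop): stack=[0,3] mem=[5,0,0,0]
After op 13 (*): stack=[0] mem=[5,0,0,0]
After op 14 (RCL M0): stack=[0,5] mem=[5,0,0,0]

Answer: 5 0 0 0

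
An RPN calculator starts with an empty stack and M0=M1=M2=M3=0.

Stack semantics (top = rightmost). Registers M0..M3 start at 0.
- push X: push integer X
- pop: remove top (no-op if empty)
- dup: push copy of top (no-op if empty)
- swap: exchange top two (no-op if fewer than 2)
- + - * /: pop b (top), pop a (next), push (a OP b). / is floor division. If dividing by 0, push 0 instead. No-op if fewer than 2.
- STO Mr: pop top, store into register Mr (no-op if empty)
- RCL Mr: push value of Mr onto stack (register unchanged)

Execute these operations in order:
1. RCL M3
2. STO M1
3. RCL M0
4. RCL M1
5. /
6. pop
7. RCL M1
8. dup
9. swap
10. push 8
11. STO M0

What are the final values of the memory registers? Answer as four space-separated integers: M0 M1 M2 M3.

Answer: 8 0 0 0

Derivation:
After op 1 (RCL M3): stack=[0] mem=[0,0,0,0]
After op 2 (STO M1): stack=[empty] mem=[0,0,0,0]
After op 3 (RCL M0): stack=[0] mem=[0,0,0,0]
After op 4 (RCL M1): stack=[0,0] mem=[0,0,0,0]
After op 5 (/): stack=[0] mem=[0,0,0,0]
After op 6 (pop): stack=[empty] mem=[0,0,0,0]
After op 7 (RCL M1): stack=[0] mem=[0,0,0,0]
After op 8 (dup): stack=[0,0] mem=[0,0,0,0]
After op 9 (swap): stack=[0,0] mem=[0,0,0,0]
After op 10 (push 8): stack=[0,0,8] mem=[0,0,0,0]
After op 11 (STO M0): stack=[0,0] mem=[8,0,0,0]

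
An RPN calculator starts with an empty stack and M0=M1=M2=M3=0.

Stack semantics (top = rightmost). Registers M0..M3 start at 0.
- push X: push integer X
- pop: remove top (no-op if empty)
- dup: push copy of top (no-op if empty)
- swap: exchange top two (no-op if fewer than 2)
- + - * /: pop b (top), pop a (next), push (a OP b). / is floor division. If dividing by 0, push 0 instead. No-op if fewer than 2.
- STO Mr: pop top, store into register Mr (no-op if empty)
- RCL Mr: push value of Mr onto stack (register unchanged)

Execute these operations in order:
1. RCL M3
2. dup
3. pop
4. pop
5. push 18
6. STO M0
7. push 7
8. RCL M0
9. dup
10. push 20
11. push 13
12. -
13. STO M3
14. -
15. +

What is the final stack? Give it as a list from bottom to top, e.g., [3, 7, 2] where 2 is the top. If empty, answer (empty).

Answer: [7]

Derivation:
After op 1 (RCL M3): stack=[0] mem=[0,0,0,0]
After op 2 (dup): stack=[0,0] mem=[0,0,0,0]
After op 3 (pop): stack=[0] mem=[0,0,0,0]
After op 4 (pop): stack=[empty] mem=[0,0,0,0]
After op 5 (push 18): stack=[18] mem=[0,0,0,0]
After op 6 (STO M0): stack=[empty] mem=[18,0,0,0]
After op 7 (push 7): stack=[7] mem=[18,0,0,0]
After op 8 (RCL M0): stack=[7,18] mem=[18,0,0,0]
After op 9 (dup): stack=[7,18,18] mem=[18,0,0,0]
After op 10 (push 20): stack=[7,18,18,20] mem=[18,0,0,0]
After op 11 (push 13): stack=[7,18,18,20,13] mem=[18,0,0,0]
After op 12 (-): stack=[7,18,18,7] mem=[18,0,0,0]
After op 13 (STO M3): stack=[7,18,18] mem=[18,0,0,7]
After op 14 (-): stack=[7,0] mem=[18,0,0,7]
After op 15 (+): stack=[7] mem=[18,0,0,7]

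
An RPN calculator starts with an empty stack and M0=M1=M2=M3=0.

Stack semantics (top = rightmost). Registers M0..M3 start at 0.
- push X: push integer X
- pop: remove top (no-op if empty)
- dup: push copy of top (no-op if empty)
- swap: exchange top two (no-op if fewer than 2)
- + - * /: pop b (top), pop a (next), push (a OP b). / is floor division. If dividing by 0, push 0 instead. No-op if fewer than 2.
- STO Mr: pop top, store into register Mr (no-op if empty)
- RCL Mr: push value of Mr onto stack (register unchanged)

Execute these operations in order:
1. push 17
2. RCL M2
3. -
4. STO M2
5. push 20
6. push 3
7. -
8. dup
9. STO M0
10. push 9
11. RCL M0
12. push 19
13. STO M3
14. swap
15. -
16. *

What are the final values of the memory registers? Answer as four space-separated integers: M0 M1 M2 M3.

Answer: 17 0 17 19

Derivation:
After op 1 (push 17): stack=[17] mem=[0,0,0,0]
After op 2 (RCL M2): stack=[17,0] mem=[0,0,0,0]
After op 3 (-): stack=[17] mem=[0,0,0,0]
After op 4 (STO M2): stack=[empty] mem=[0,0,17,0]
After op 5 (push 20): stack=[20] mem=[0,0,17,0]
After op 6 (push 3): stack=[20,3] mem=[0,0,17,0]
After op 7 (-): stack=[17] mem=[0,0,17,0]
After op 8 (dup): stack=[17,17] mem=[0,0,17,0]
After op 9 (STO M0): stack=[17] mem=[17,0,17,0]
After op 10 (push 9): stack=[17,9] mem=[17,0,17,0]
After op 11 (RCL M0): stack=[17,9,17] mem=[17,0,17,0]
After op 12 (push 19): stack=[17,9,17,19] mem=[17,0,17,0]
After op 13 (STO M3): stack=[17,9,17] mem=[17,0,17,19]
After op 14 (swap): stack=[17,17,9] mem=[17,0,17,19]
After op 15 (-): stack=[17,8] mem=[17,0,17,19]
After op 16 (*): stack=[136] mem=[17,0,17,19]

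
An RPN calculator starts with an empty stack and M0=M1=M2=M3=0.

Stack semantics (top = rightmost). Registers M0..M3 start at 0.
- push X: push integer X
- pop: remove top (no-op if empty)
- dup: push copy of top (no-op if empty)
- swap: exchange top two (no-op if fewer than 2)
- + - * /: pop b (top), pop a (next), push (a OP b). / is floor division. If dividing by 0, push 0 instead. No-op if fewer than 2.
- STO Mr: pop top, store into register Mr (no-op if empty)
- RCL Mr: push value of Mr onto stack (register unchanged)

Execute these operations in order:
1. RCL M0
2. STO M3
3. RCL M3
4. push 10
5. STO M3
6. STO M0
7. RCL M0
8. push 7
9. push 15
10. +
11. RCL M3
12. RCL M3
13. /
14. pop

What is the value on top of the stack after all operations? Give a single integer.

After op 1 (RCL M0): stack=[0] mem=[0,0,0,0]
After op 2 (STO M3): stack=[empty] mem=[0,0,0,0]
After op 3 (RCL M3): stack=[0] mem=[0,0,0,0]
After op 4 (push 10): stack=[0,10] mem=[0,0,0,0]
After op 5 (STO M3): stack=[0] mem=[0,0,0,10]
After op 6 (STO M0): stack=[empty] mem=[0,0,0,10]
After op 7 (RCL M0): stack=[0] mem=[0,0,0,10]
After op 8 (push 7): stack=[0,7] mem=[0,0,0,10]
After op 9 (push 15): stack=[0,7,15] mem=[0,0,0,10]
After op 10 (+): stack=[0,22] mem=[0,0,0,10]
After op 11 (RCL M3): stack=[0,22,10] mem=[0,0,0,10]
After op 12 (RCL M3): stack=[0,22,10,10] mem=[0,0,0,10]
After op 13 (/): stack=[0,22,1] mem=[0,0,0,10]
After op 14 (pop): stack=[0,22] mem=[0,0,0,10]

Answer: 22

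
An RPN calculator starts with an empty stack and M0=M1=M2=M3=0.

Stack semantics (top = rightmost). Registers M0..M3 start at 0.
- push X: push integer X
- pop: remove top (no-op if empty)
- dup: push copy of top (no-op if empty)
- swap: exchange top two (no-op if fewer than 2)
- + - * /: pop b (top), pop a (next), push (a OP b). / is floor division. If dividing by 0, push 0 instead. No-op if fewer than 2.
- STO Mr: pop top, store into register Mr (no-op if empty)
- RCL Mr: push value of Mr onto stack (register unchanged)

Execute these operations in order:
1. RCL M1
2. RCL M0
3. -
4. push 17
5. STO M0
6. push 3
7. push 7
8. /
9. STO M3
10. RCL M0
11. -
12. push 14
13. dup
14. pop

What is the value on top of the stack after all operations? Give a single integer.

After op 1 (RCL M1): stack=[0] mem=[0,0,0,0]
After op 2 (RCL M0): stack=[0,0] mem=[0,0,0,0]
After op 3 (-): stack=[0] mem=[0,0,0,0]
After op 4 (push 17): stack=[0,17] mem=[0,0,0,0]
After op 5 (STO M0): stack=[0] mem=[17,0,0,0]
After op 6 (push 3): stack=[0,3] mem=[17,0,0,0]
After op 7 (push 7): stack=[0,3,7] mem=[17,0,0,0]
After op 8 (/): stack=[0,0] mem=[17,0,0,0]
After op 9 (STO M3): stack=[0] mem=[17,0,0,0]
After op 10 (RCL M0): stack=[0,17] mem=[17,0,0,0]
After op 11 (-): stack=[-17] mem=[17,0,0,0]
After op 12 (push 14): stack=[-17,14] mem=[17,0,0,0]
After op 13 (dup): stack=[-17,14,14] mem=[17,0,0,0]
After op 14 (pop): stack=[-17,14] mem=[17,0,0,0]

Answer: 14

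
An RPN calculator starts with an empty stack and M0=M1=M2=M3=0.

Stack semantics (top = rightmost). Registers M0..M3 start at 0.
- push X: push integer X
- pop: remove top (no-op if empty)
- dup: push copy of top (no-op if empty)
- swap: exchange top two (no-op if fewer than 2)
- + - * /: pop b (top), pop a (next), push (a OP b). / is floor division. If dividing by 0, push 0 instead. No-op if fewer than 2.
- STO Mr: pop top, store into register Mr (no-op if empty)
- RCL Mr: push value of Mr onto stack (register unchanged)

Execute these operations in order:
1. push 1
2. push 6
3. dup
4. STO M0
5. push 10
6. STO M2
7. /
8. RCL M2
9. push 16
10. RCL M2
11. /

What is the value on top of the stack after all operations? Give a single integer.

Answer: 1

Derivation:
After op 1 (push 1): stack=[1] mem=[0,0,0,0]
After op 2 (push 6): stack=[1,6] mem=[0,0,0,0]
After op 3 (dup): stack=[1,6,6] mem=[0,0,0,0]
After op 4 (STO M0): stack=[1,6] mem=[6,0,0,0]
After op 5 (push 10): stack=[1,6,10] mem=[6,0,0,0]
After op 6 (STO M2): stack=[1,6] mem=[6,0,10,0]
After op 7 (/): stack=[0] mem=[6,0,10,0]
After op 8 (RCL M2): stack=[0,10] mem=[6,0,10,0]
After op 9 (push 16): stack=[0,10,16] mem=[6,0,10,0]
After op 10 (RCL M2): stack=[0,10,16,10] mem=[6,0,10,0]
After op 11 (/): stack=[0,10,1] mem=[6,0,10,0]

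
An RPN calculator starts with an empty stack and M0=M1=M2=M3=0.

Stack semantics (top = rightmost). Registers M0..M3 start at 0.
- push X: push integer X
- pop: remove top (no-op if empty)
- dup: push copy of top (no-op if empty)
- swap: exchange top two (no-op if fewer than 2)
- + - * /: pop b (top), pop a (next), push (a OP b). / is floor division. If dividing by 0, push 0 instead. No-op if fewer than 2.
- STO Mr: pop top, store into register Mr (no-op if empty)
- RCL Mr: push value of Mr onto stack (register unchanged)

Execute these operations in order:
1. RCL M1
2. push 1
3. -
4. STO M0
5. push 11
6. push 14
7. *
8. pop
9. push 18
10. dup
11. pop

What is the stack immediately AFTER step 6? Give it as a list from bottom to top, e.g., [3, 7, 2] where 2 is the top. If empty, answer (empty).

After op 1 (RCL M1): stack=[0] mem=[0,0,0,0]
After op 2 (push 1): stack=[0,1] mem=[0,0,0,0]
After op 3 (-): stack=[-1] mem=[0,0,0,0]
After op 4 (STO M0): stack=[empty] mem=[-1,0,0,0]
After op 5 (push 11): stack=[11] mem=[-1,0,0,0]
After op 6 (push 14): stack=[11,14] mem=[-1,0,0,0]

[11, 14]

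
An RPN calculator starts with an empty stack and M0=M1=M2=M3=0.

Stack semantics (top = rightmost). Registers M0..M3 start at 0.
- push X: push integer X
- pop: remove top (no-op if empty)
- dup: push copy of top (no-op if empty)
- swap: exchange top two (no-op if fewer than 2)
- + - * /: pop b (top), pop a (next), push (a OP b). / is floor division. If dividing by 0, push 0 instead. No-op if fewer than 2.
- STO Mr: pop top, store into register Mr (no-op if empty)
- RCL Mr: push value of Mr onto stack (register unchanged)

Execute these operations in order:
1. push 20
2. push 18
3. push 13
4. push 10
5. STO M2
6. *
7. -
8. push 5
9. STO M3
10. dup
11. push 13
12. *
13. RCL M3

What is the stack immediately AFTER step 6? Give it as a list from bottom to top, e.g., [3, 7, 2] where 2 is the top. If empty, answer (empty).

After op 1 (push 20): stack=[20] mem=[0,0,0,0]
After op 2 (push 18): stack=[20,18] mem=[0,0,0,0]
After op 3 (push 13): stack=[20,18,13] mem=[0,0,0,0]
After op 4 (push 10): stack=[20,18,13,10] mem=[0,0,0,0]
After op 5 (STO M2): stack=[20,18,13] mem=[0,0,10,0]
After op 6 (*): stack=[20,234] mem=[0,0,10,0]

[20, 234]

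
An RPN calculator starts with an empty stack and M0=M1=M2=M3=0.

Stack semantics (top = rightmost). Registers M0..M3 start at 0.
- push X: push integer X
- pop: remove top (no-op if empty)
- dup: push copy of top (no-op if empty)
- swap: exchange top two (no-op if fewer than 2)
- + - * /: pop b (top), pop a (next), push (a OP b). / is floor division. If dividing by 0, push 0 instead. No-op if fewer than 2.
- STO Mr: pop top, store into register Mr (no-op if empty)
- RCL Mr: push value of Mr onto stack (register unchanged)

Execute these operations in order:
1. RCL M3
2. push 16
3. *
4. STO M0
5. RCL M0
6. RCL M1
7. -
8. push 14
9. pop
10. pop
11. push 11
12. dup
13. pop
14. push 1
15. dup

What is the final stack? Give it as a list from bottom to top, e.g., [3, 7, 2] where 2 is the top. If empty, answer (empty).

Answer: [11, 1, 1]

Derivation:
After op 1 (RCL M3): stack=[0] mem=[0,0,0,0]
After op 2 (push 16): stack=[0,16] mem=[0,0,0,0]
After op 3 (*): stack=[0] mem=[0,0,0,0]
After op 4 (STO M0): stack=[empty] mem=[0,0,0,0]
After op 5 (RCL M0): stack=[0] mem=[0,0,0,0]
After op 6 (RCL M1): stack=[0,0] mem=[0,0,0,0]
After op 7 (-): stack=[0] mem=[0,0,0,0]
After op 8 (push 14): stack=[0,14] mem=[0,0,0,0]
After op 9 (pop): stack=[0] mem=[0,0,0,0]
After op 10 (pop): stack=[empty] mem=[0,0,0,0]
After op 11 (push 11): stack=[11] mem=[0,0,0,0]
After op 12 (dup): stack=[11,11] mem=[0,0,0,0]
After op 13 (pop): stack=[11] mem=[0,0,0,0]
After op 14 (push 1): stack=[11,1] mem=[0,0,0,0]
After op 15 (dup): stack=[11,1,1] mem=[0,0,0,0]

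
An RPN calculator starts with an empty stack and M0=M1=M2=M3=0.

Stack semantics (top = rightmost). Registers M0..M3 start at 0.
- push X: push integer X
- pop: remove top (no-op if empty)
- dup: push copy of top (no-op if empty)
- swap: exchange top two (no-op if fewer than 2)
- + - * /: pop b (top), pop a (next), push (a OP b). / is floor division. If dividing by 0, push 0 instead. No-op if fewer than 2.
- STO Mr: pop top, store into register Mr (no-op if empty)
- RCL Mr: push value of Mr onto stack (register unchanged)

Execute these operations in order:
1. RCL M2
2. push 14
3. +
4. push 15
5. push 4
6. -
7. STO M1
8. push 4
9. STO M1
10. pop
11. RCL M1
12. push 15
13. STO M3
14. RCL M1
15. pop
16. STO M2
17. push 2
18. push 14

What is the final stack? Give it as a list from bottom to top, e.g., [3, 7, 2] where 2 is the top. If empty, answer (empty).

After op 1 (RCL M2): stack=[0] mem=[0,0,0,0]
After op 2 (push 14): stack=[0,14] mem=[0,0,0,0]
After op 3 (+): stack=[14] mem=[0,0,0,0]
After op 4 (push 15): stack=[14,15] mem=[0,0,0,0]
After op 5 (push 4): stack=[14,15,4] mem=[0,0,0,0]
After op 6 (-): stack=[14,11] mem=[0,0,0,0]
After op 7 (STO M1): stack=[14] mem=[0,11,0,0]
After op 8 (push 4): stack=[14,4] mem=[0,11,0,0]
After op 9 (STO M1): stack=[14] mem=[0,4,0,0]
After op 10 (pop): stack=[empty] mem=[0,4,0,0]
After op 11 (RCL M1): stack=[4] mem=[0,4,0,0]
After op 12 (push 15): stack=[4,15] mem=[0,4,0,0]
After op 13 (STO M3): stack=[4] mem=[0,4,0,15]
After op 14 (RCL M1): stack=[4,4] mem=[0,4,0,15]
After op 15 (pop): stack=[4] mem=[0,4,0,15]
After op 16 (STO M2): stack=[empty] mem=[0,4,4,15]
After op 17 (push 2): stack=[2] mem=[0,4,4,15]
After op 18 (push 14): stack=[2,14] mem=[0,4,4,15]

Answer: [2, 14]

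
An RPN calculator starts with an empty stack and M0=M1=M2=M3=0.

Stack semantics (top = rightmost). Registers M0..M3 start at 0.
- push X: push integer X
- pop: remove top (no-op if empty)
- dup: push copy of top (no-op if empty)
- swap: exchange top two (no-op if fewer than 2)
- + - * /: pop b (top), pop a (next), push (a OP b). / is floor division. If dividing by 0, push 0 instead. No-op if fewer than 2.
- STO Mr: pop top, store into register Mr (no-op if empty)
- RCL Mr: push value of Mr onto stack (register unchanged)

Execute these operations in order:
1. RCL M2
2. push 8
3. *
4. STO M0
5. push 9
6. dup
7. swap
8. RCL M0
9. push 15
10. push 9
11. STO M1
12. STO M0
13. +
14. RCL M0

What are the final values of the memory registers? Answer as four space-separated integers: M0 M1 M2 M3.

After op 1 (RCL M2): stack=[0] mem=[0,0,0,0]
After op 2 (push 8): stack=[0,8] mem=[0,0,0,0]
After op 3 (*): stack=[0] mem=[0,0,0,0]
After op 4 (STO M0): stack=[empty] mem=[0,0,0,0]
After op 5 (push 9): stack=[9] mem=[0,0,0,0]
After op 6 (dup): stack=[9,9] mem=[0,0,0,0]
After op 7 (swap): stack=[9,9] mem=[0,0,0,0]
After op 8 (RCL M0): stack=[9,9,0] mem=[0,0,0,0]
After op 9 (push 15): stack=[9,9,0,15] mem=[0,0,0,0]
After op 10 (push 9): stack=[9,9,0,15,9] mem=[0,0,0,0]
After op 11 (STO M1): stack=[9,9,0,15] mem=[0,9,0,0]
After op 12 (STO M0): stack=[9,9,0] mem=[15,9,0,0]
After op 13 (+): stack=[9,9] mem=[15,9,0,0]
After op 14 (RCL M0): stack=[9,9,15] mem=[15,9,0,0]

Answer: 15 9 0 0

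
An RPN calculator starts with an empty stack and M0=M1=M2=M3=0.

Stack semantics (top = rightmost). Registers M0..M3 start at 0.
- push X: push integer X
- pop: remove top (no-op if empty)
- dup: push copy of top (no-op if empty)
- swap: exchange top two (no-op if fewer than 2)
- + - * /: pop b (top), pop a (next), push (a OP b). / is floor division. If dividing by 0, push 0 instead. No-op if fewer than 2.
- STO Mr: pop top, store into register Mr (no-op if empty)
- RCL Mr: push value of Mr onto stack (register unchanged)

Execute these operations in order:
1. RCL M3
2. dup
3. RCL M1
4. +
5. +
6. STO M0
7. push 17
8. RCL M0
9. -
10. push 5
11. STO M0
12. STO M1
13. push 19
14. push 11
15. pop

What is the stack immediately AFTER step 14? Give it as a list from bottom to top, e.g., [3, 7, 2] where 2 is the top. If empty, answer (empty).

After op 1 (RCL M3): stack=[0] mem=[0,0,0,0]
After op 2 (dup): stack=[0,0] mem=[0,0,0,0]
After op 3 (RCL M1): stack=[0,0,0] mem=[0,0,0,0]
After op 4 (+): stack=[0,0] mem=[0,0,0,0]
After op 5 (+): stack=[0] mem=[0,0,0,0]
After op 6 (STO M0): stack=[empty] mem=[0,0,0,0]
After op 7 (push 17): stack=[17] mem=[0,0,0,0]
After op 8 (RCL M0): stack=[17,0] mem=[0,0,0,0]
After op 9 (-): stack=[17] mem=[0,0,0,0]
After op 10 (push 5): stack=[17,5] mem=[0,0,0,0]
After op 11 (STO M0): stack=[17] mem=[5,0,0,0]
After op 12 (STO M1): stack=[empty] mem=[5,17,0,0]
After op 13 (push 19): stack=[19] mem=[5,17,0,0]
After op 14 (push 11): stack=[19,11] mem=[5,17,0,0]

[19, 11]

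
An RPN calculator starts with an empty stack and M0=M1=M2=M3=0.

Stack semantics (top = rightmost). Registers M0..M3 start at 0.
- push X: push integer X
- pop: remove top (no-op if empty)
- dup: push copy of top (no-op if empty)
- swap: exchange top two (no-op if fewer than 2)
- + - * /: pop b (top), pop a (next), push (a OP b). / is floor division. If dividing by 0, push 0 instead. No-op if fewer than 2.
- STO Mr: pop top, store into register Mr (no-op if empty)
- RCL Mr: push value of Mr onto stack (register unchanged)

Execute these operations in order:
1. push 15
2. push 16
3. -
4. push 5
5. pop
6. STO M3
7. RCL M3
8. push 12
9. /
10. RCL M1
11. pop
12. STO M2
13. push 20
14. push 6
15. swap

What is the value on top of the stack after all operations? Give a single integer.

Answer: 20

Derivation:
After op 1 (push 15): stack=[15] mem=[0,0,0,0]
After op 2 (push 16): stack=[15,16] mem=[0,0,0,0]
After op 3 (-): stack=[-1] mem=[0,0,0,0]
After op 4 (push 5): stack=[-1,5] mem=[0,0,0,0]
After op 5 (pop): stack=[-1] mem=[0,0,0,0]
After op 6 (STO M3): stack=[empty] mem=[0,0,0,-1]
After op 7 (RCL M3): stack=[-1] mem=[0,0,0,-1]
After op 8 (push 12): stack=[-1,12] mem=[0,0,0,-1]
After op 9 (/): stack=[-1] mem=[0,0,0,-1]
After op 10 (RCL M1): stack=[-1,0] mem=[0,0,0,-1]
After op 11 (pop): stack=[-1] mem=[0,0,0,-1]
After op 12 (STO M2): stack=[empty] mem=[0,0,-1,-1]
After op 13 (push 20): stack=[20] mem=[0,0,-1,-1]
After op 14 (push 6): stack=[20,6] mem=[0,0,-1,-1]
After op 15 (swap): stack=[6,20] mem=[0,0,-1,-1]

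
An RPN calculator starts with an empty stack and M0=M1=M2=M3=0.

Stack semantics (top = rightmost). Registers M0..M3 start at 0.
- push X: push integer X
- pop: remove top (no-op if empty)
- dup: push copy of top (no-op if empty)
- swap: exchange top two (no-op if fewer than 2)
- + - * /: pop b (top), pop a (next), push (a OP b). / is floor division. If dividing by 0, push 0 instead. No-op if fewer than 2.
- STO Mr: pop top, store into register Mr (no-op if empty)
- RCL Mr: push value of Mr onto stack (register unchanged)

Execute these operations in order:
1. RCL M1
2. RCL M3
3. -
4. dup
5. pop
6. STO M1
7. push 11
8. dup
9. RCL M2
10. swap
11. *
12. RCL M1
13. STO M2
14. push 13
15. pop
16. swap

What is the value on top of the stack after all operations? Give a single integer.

Answer: 11

Derivation:
After op 1 (RCL M1): stack=[0] mem=[0,0,0,0]
After op 2 (RCL M3): stack=[0,0] mem=[0,0,0,0]
After op 3 (-): stack=[0] mem=[0,0,0,0]
After op 4 (dup): stack=[0,0] mem=[0,0,0,0]
After op 5 (pop): stack=[0] mem=[0,0,0,0]
After op 6 (STO M1): stack=[empty] mem=[0,0,0,0]
After op 7 (push 11): stack=[11] mem=[0,0,0,0]
After op 8 (dup): stack=[11,11] mem=[0,0,0,0]
After op 9 (RCL M2): stack=[11,11,0] mem=[0,0,0,0]
After op 10 (swap): stack=[11,0,11] mem=[0,0,0,0]
After op 11 (*): stack=[11,0] mem=[0,0,0,0]
After op 12 (RCL M1): stack=[11,0,0] mem=[0,0,0,0]
After op 13 (STO M2): stack=[11,0] mem=[0,0,0,0]
After op 14 (push 13): stack=[11,0,13] mem=[0,0,0,0]
After op 15 (pop): stack=[11,0] mem=[0,0,0,0]
After op 16 (swap): stack=[0,11] mem=[0,0,0,0]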